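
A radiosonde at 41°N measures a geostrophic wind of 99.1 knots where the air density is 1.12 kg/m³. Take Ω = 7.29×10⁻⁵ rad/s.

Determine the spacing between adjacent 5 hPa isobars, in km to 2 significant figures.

Coriolis parameter at 41°N:
f = 2Ω sin φ = 2 × 7.29×10⁻⁵ × sin 41° = 9.57×10⁻⁵ s⁻¹
Wind speed in SI: 99.1 knots = 51.0 m/s
Geostrophic balance rearranged: |∂P/∂n| = f ρ V_g
|∂P/∂n| = 9.57×10⁻⁵ × 1.12 × 51.0 = 5.46×10⁻³ Pa/m
Isobar spacing: Δn = ΔP/|∂P/∂n| = 500 Pa / 5.46×10⁻³ Pa/m = 91546 m ≈ 92 km

92 km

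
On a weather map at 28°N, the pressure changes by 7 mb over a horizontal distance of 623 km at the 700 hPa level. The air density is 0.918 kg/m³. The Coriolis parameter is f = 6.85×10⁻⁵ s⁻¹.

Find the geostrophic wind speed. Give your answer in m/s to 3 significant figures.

17.9 m/s

Pressure gradient: |∂P/∂n| = 700 Pa / 623000 m = 1.12×10⁻³ Pa/m
Geostrophic balance (pressure-gradient force = Coriolis force):
V_g = (1/(fρ)) |∂P/∂n| = 1.12×10⁻³ / (6.85×10⁻⁵ × 0.918) = 17.9 m/s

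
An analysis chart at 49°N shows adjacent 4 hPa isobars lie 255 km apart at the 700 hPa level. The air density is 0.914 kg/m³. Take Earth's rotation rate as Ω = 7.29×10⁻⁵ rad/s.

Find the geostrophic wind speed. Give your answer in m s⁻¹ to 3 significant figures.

Coriolis parameter at 49°N:
f = 2Ω sin φ = 2 × 7.29×10⁻⁵ × sin 49° = 1.10×10⁻⁴ s⁻¹
Pressure gradient: |∂P/∂n| = 400 Pa / 255000 m = 1.57×10⁻³ Pa/m
Geostrophic balance (pressure-gradient force = Coriolis force):
V_g = (1/(fρ)) |∂P/∂n| = 1.57×10⁻³ / (1.10×10⁻⁴ × 0.914) = 15.6 m/s

15.6 m s⁻¹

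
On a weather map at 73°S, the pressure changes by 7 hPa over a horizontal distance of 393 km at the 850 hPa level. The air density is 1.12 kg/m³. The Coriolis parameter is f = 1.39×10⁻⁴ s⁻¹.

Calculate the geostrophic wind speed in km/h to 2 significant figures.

Pressure gradient: |∂P/∂n| = 700 Pa / 393000 m = 1.78×10⁻³ Pa/m
Geostrophic balance (pressure-gradient force = Coriolis force):
V_g = (1/(fρ)) |∂P/∂n| = 1.78×10⁻³ / (1.39×10⁻⁴ × 1.12) = 11.4 m/s
Converting: 11.4 m/s × 3.6 = 41 km/h

41 km/h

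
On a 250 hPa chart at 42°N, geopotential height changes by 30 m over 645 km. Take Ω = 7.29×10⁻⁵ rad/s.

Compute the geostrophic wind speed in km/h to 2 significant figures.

Coriolis parameter at 42°N:
f = 2Ω sin φ = 2 × 7.29×10⁻⁵ × sin 42° = 9.76×10⁻⁵ s⁻¹
Height gradient: |∂Z/∂n| = 30 m / 645000 m = 4.65×10⁻⁵
On a pressure surface, geostrophic balance gives V_g = (g/f)|∂Z/∂n|:
V_g = 9.81 × 4.65×10⁻⁵ / 9.76×10⁻⁵ = 4.68 m/s
Converting: 4.68 m/s × 3.6 = 17 km/h

17 km/h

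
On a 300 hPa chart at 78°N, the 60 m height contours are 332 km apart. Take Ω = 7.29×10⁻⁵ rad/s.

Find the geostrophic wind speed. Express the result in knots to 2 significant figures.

24 knots

Coriolis parameter at 78°N:
f = 2Ω sin φ = 2 × 7.29×10⁻⁵ × sin 78° = 1.43×10⁻⁴ s⁻¹
Height gradient: |∂Z/∂n| = 60 m / 332000 m = 1.81×10⁻⁴
On a pressure surface, geostrophic balance gives V_g = (g/f)|∂Z/∂n|:
V_g = 9.81 × 1.81×10⁻⁴ / 1.43×10⁻⁴ = 12.4 m/s
Converting: 12.4 m/s × 1.944 = 24 knots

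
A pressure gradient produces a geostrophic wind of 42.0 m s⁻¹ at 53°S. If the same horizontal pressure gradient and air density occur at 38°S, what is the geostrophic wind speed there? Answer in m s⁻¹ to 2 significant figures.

With the same pressure gradient and density, V_g ∝ 1/f ∝ 1/sin φ.
V₂ = V₁ · sin φ₁ / sin φ₂ = 42.0 × sin 53° / sin 38°
V₂ = 42.0 × 0.7986/0.6157 = 54 m s⁻¹

54 m s⁻¹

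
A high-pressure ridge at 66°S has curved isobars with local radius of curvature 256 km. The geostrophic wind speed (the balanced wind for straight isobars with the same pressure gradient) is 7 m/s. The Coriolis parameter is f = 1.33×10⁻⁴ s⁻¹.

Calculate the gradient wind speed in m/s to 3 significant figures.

Around a high, pressure-gradient force acts outward with centrifugal, so Coriolis balances both:
fV = (1/ρ)|∂P/∂n| + V²/R  →  V² − fR·V + fR·V_g = 0
With fR = 1.33×10⁻⁴ × 256×10³ m = 34.0 m/s:
V = [fR − √((fR)² − 4 fR V_g)]/2 = [34.0 − √(34.0² − 4×34.0×7)]/2 = 9.85 m/s
Supergeostrophic (V > V_g = 7 m/s), as expected around a high.

9.85 m/s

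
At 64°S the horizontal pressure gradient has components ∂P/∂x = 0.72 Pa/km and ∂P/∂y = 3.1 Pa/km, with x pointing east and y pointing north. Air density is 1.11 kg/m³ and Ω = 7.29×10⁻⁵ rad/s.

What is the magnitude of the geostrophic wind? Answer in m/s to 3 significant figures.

Coriolis parameter at 64°S:
f = 2Ω sin φ = 2 × 7.29×10⁻⁵ × sin 64° = 1.31×10⁻⁴ s⁻¹
In the Southern Hemisphere f is negative: f = −1.31×10⁻⁴ s⁻¹.
Component geostrophic relations (x east, y north):
u_g = −(1/(fρ)) ∂P/∂y,  v_g = (1/(fρ)) ∂P/∂x
u_g = −(3.1×10⁻³)/(−1.31×10⁻⁴ × 1.11) = 21.3 m/s;  v_g = (0.72×10⁻³)/(−1.31×10⁻⁴ × 1.11) = −4.95 m/s
|V_g| = √(u_g² + v_g²) = 21.9 m/s

21.9 m/s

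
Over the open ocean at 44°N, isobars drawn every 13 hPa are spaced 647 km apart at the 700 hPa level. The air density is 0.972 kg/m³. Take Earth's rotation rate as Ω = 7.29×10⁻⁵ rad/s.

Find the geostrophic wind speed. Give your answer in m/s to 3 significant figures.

Coriolis parameter at 44°N:
f = 2Ω sin φ = 2 × 7.29×10⁻⁵ × sin 44° = 1.01×10⁻⁴ s⁻¹
Pressure gradient: |∂P/∂n| = 1300 Pa / 647000 m = 2.01×10⁻³ Pa/m
Geostrophic balance (pressure-gradient force = Coriolis force):
V_g = (1/(fρ)) |∂P/∂n| = 2.01×10⁻³ / (1.01×10⁻⁴ × 0.972) = 20.4 m/s

20.4 m/s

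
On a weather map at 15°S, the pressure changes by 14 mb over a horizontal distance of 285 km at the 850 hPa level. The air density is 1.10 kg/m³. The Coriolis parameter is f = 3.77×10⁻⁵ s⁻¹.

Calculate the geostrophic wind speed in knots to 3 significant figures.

Pressure gradient: |∂P/∂n| = 1400 Pa / 285000 m = 4.91×10⁻³ Pa/m
Geostrophic balance (pressure-gradient force = Coriolis force):
V_g = (1/(fρ)) |∂P/∂n| = 4.91×10⁻³ / (3.77×10⁻⁵ × 1.10) = 118 m/s
Converting: 118 m/s × 1.944 = 230 knots

230 knots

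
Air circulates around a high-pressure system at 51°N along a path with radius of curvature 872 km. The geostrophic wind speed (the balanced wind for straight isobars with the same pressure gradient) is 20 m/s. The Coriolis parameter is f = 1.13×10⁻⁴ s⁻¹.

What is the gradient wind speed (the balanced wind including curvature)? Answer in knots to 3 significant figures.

Around a high, pressure-gradient force acts outward with centrifugal, so Coriolis balances both:
fV = (1/ρ)|∂P/∂n| + V²/R  →  V² − fR·V + fR·V_g = 0
With fR = 1.13×10⁻⁴ × 872×10³ m = 98.5 m/s:
V = [fR − √((fR)² − 4 fR V_g)]/2 = [98.5 − √(98.5² − 4×98.5×20)]/2 = 27.9 m/s
Supergeostrophic (V > V_g = 20 m/s), as expected around a high.
Converting: 27.9 m/s × 1.944 = 54.2 knots

54.2 knots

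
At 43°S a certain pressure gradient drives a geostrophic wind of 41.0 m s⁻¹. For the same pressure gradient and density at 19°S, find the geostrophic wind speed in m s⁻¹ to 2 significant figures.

86 m s⁻¹

With the same pressure gradient and density, V_g ∝ 1/f ∝ 1/sin φ.
V₂ = V₁ · sin φ₁ / sin φ₂ = 41.0 × sin 43° / sin 19°
V₂ = 41.0 × 0.6820/0.3256 = 86 m s⁻¹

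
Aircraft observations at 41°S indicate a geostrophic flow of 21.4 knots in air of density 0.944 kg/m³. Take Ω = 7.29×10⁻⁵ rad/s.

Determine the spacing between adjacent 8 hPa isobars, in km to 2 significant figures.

Coriolis parameter at 41°S:
f = 2Ω sin φ = 2 × 7.29×10⁻⁵ × sin 41° = 9.57×10⁻⁵ s⁻¹
Wind speed in SI: 21.4 knots = 11.0 m/s
Geostrophic balance rearranged: |∂P/∂n| = f ρ V_g
|∂P/∂n| = 9.57×10⁻⁵ × 0.944 × 11.0 = 9.94×10⁻⁴ Pa/m
Isobar spacing: Δn = ΔP/|∂P/∂n| = 800 Pa / 9.94×10⁻⁴ Pa/m = 804759 m ≈ 800 km

800 km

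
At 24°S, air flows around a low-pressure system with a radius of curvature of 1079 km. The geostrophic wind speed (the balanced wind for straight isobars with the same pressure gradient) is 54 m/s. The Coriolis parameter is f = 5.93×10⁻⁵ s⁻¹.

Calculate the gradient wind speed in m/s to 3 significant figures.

Around a low, centrifugal force acts outward with Coriolis, so pressure-gradient force balances both:
(1/ρ)|∂P/∂n| = fV + V²/R  →  V² + fR·V − fR·V_g = 0
With fR = 5.93×10⁻⁵ × 1079×10³ m = 64.0 m/s:
V = [−fR + √((fR)² + 4 fR V_g)]/2 = [−64.0 + √(64.0² + 4×64.0×54)]/2 = 34.9 m/s
Subgeostrophic (V < V_g = 54 m/s), as expected around a low.

34.9 m/s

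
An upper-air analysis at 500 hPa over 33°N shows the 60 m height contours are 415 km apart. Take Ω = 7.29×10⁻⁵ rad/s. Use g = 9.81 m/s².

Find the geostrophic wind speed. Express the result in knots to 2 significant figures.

Coriolis parameter at 33°N:
f = 2Ω sin φ = 2 × 7.29×10⁻⁵ × sin 33° = 7.94×10⁻⁵ s⁻¹
Height gradient: |∂Z/∂n| = 60 m / 415000 m = 1.45×10⁻⁴
On a pressure surface, geostrophic balance gives V_g = (g/f)|∂Z/∂n|:
V_g = 9.81 × 1.45×10⁻⁴ / 7.94×10⁻⁵ = 17.9 m/s
Converting: 17.9 m/s × 1.944 = 35 knots

35 knots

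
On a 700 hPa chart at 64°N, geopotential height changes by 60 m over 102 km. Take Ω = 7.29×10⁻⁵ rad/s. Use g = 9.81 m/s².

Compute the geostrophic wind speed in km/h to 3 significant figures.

159 km/h

Coriolis parameter at 64°N:
f = 2Ω sin φ = 2 × 7.29×10⁻⁵ × sin 64° = 1.31×10⁻⁴ s⁻¹
Height gradient: |∂Z/∂n| = 60 m / 102000 m = 5.88×10⁻⁴
On a pressure surface, geostrophic balance gives V_g = (g/f)|∂Z/∂n|:
V_g = 9.81 × 5.88×10⁻⁴ / 1.31×10⁻⁴ = 44.0 m/s
Converting: 44.0 m/s × 3.6 = 159 km/h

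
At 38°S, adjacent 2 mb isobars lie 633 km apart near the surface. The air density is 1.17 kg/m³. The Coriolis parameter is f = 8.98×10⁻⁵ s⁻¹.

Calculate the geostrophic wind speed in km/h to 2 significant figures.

Pressure gradient: |∂P/∂n| = 200 Pa / 633000 m = 3.16×10⁻⁴ Pa/m
Geostrophic balance (pressure-gradient force = Coriolis force):
V_g = (1/(fρ)) |∂P/∂n| = 3.16×10⁻⁴ / (8.98×10⁻⁵ × 1.17) = 3.01 m/s
Converting: 3.01 m/s × 3.6 = 11 km/h

11 km/h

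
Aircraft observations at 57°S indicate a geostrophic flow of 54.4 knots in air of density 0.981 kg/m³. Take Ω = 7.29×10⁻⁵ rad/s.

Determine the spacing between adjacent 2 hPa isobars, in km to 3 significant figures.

Coriolis parameter at 57°S:
f = 2Ω sin φ = 2 × 7.29×10⁻⁵ × sin 57° = 1.22×10⁻⁴ s⁻¹
Wind speed in SI: 54.4 knots = 28.0 m/s
Geostrophic balance rearranged: |∂P/∂n| = f ρ V_g
|∂P/∂n| = 1.22×10⁻⁴ × 0.981 × 28.0 = 3.36×10⁻³ Pa/m
Isobar spacing: Δn = ΔP/|∂P/∂n| = 200 Pa / 3.36×10⁻³ Pa/m = 59577 m ≈ 59.6 km

59.6 km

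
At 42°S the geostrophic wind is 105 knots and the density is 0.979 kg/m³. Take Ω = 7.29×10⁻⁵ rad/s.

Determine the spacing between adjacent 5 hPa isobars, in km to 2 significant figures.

Coriolis parameter at 42°S:
f = 2Ω sin φ = 2 × 7.29×10⁻⁵ × sin 42° = 9.76×10⁻⁵ s⁻¹
Wind speed in SI: 105 knots = 54.0 m/s
Geostrophic balance rearranged: |∂P/∂n| = f ρ V_g
|∂P/∂n| = 9.76×10⁻⁵ × 0.979 × 54.0 = 5.16×10⁻³ Pa/m
Isobar spacing: Δn = ΔP/|∂P/∂n| = 500 Pa / 5.16×10⁻³ Pa/m = 96915 m ≈ 97 km

97 km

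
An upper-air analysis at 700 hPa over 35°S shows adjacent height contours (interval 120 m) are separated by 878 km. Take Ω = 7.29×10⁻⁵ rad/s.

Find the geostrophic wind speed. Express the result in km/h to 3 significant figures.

57.7 km/h

Coriolis parameter at 35°S:
f = 2Ω sin φ = 2 × 7.29×10⁻⁵ × sin 35° = 8.36×10⁻⁵ s⁻¹
Height gradient: |∂Z/∂n| = 120 m / 878000 m = 1.37×10⁻⁴
On a pressure surface, geostrophic balance gives V_g = (g/f)|∂Z/∂n|:
V_g = 9.81 × 1.37×10⁻⁴ / 8.36×10⁻⁵ = 16.0 m/s
Converting: 16.0 m/s × 3.6 = 57.7 km/h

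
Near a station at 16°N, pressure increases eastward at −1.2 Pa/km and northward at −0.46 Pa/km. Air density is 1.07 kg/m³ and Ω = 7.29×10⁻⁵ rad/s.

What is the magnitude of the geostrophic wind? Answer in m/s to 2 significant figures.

30 m/s

Coriolis parameter at 16°N:
f = 2Ω sin φ = 2 × 7.29×10⁻⁵ × sin 16° = 4.02×10⁻⁵ s⁻¹
Component geostrophic relations (x east, y north):
u_g = −(1/(fρ)) ∂P/∂y,  v_g = (1/(fρ)) ∂P/∂x
u_g = −(−0.46×10⁻³)/(4.02×10⁻⁵ × 1.07) = 10.7 m/s;  v_g = (−1.2×10⁻³)/(4.02×10⁻⁵ × 1.07) = −27.9 m/s
|V_g| = √(u_g² + v_g²) = 29.9 m/s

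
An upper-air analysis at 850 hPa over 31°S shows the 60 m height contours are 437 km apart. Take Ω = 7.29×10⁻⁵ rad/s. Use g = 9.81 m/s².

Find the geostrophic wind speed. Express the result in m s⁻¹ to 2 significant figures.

Coriolis parameter at 31°S:
f = 2Ω sin φ = 2 × 7.29×10⁻⁵ × sin 31° = 7.51×10⁻⁵ s⁻¹
Height gradient: |∂Z/∂n| = 60 m / 437000 m = 1.37×10⁻⁴
On a pressure surface, geostrophic balance gives V_g = (g/f)|∂Z/∂n|:
V_g = 9.81 × 1.37×10⁻⁴ / 7.51×10⁻⁵ = 17.9 m/s

18 m s⁻¹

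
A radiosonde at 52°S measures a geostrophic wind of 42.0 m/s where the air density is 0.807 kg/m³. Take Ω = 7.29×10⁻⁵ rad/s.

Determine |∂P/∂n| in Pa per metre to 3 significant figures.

Coriolis parameter at 52°S:
f = 2Ω sin φ = 2 × 7.29×10⁻⁵ × sin 52° = 1.15×10⁻⁴ s⁻¹
Geostrophic balance rearranged: |∂P/∂n| = f ρ V_g
|∂P/∂n| = 1.15×10⁻⁴ × 0.807 × 42.0 = 3.89×10⁻³ Pa/m

3.89×10⁻³ Pa/m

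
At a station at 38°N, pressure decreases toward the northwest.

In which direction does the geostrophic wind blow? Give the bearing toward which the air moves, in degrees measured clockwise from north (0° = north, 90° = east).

045°

The pressure-gradient force points toward the northwest (bearing 315°).
Geostrophic balance: in the Northern Hemisphere the Coriolis force deflects motion to the right, so the geostrophic wind blows 90° to the right of the pressure-gradient force (low pressure on the left).
Rotating 315° by 90° clockwise gives 045° — the wind blows toward the northeast.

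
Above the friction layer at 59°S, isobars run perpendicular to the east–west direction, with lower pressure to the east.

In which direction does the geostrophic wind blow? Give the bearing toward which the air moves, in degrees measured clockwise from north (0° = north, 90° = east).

000°

The pressure-gradient force points toward the east (bearing 090°).
Geostrophic balance: in the Southern Hemisphere the Coriolis force deflects motion to the left, so the geostrophic wind blows 90° to the left of the pressure-gradient force (low pressure on the right).
Rotating 090° by 90° counterclockwise gives 000° — the wind blows toward the north.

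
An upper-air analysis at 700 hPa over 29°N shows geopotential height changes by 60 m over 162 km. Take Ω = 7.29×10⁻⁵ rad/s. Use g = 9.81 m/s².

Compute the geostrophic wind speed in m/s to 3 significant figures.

51.4 m/s

Coriolis parameter at 29°N:
f = 2Ω sin φ = 2 × 7.29×10⁻⁵ × sin 29° = 7.07×10⁻⁵ s⁻¹
Height gradient: |∂Z/∂n| = 60 m / 162000 m = 3.70×10⁻⁴
On a pressure surface, geostrophic balance gives V_g = (g/f)|∂Z/∂n|:
V_g = 9.81 × 3.70×10⁻⁴ / 7.07×10⁻⁵ = 51.4 m/s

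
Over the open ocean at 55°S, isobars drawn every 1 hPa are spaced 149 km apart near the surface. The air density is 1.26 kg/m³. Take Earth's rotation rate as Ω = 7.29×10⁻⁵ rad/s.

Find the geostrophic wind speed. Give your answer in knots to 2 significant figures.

Coriolis parameter at 55°S:
f = 2Ω sin φ = 2 × 7.29×10⁻⁵ × sin 55° = 1.19×10⁻⁴ s⁻¹
Pressure gradient: |∂P/∂n| = 100 Pa / 149000 m = 6.71×10⁻⁴ Pa/m
Geostrophic balance (pressure-gradient force = Coriolis force):
V_g = (1/(fρ)) |∂P/∂n| = 6.71×10⁻⁴ / (1.19×10⁻⁴ × 1.26) = 4.46 m/s
Converting: 4.46 m/s × 1.944 = 8.7 knots

8.7 knots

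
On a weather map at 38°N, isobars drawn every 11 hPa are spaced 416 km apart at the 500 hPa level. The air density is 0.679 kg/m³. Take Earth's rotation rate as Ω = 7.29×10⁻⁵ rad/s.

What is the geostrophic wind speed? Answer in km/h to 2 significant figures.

Coriolis parameter at 38°N:
f = 2Ω sin φ = 2 × 7.29×10⁻⁵ × sin 38° = 8.98×10⁻⁵ s⁻¹
Pressure gradient: |∂P/∂n| = 1100 Pa / 416000 m = 2.64×10⁻³ Pa/m
Geostrophic balance (pressure-gradient force = Coriolis force):
V_g = (1/(fρ)) |∂P/∂n| = 2.64×10⁻³ / (8.98×10⁻⁵ × 0.679) = 43.4 m/s
Converting: 43.4 m/s × 3.6 = 160 km/h

160 km/h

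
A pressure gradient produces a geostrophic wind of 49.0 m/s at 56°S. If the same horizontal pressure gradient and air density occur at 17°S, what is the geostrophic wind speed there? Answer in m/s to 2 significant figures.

With the same pressure gradient and density, V_g ∝ 1/f ∝ 1/sin φ.
V₂ = V₁ · sin φ₁ / sin φ₂ = 49.0 × sin 56° / sin 17°
V₂ = 49.0 × 0.8290/0.2924 = 140 m/s

140 m/s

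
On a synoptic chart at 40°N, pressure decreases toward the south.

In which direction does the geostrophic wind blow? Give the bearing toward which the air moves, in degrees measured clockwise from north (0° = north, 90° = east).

The pressure-gradient force points toward the south (bearing 180°).
Geostrophic balance: in the Northern Hemisphere the Coriolis force deflects motion to the right, so the geostrophic wind blows 90° to the right of the pressure-gradient force (low pressure on the left).
Rotating 180° by 90° clockwise gives 270° — the wind blows toward the west.

270°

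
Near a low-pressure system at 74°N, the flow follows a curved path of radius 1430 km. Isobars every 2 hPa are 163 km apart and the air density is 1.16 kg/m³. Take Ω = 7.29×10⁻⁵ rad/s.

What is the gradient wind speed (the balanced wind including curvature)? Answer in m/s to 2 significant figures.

Coriolis parameter at 74°N:
f = 2Ω sin φ = 2 × 7.29×10⁻⁵ × sin 74° = 1.40×10⁻⁴ s⁻¹
Pressure gradient: |∂P/∂n| = 200 Pa / 163000 m = 1.23×10⁻³ Pa/m
Geostrophic speed: V_g = |∂P/∂n|/(fρ) = 1.23×10⁻³/(1.40×10⁻⁴ × 1.16) = 7.55 m/s
Around a low, centrifugal force acts outward with Coriolis, so pressure-gradient force balances both:
(1/ρ)|∂P/∂n| = fV + V²/R  →  V² + fR·V − fR·V_g = 0
With fR = 1.40×10⁻⁴ × 1430×10³ m = 200 m/s:
V = [−fR + √((fR)² + 4 fR V_g)]/2 = [−200 + √(200² + 4×200×7.55)]/2 = 7.28 m/s
Subgeostrophic (V < V_g = 7.55 m/s), as expected around a low.

7.3 m/s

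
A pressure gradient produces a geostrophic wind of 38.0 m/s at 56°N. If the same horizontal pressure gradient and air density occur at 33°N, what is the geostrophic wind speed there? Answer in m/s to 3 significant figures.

57.8 m/s

With the same pressure gradient and density, V_g ∝ 1/f ∝ 1/sin φ.
V₂ = V₁ · sin φ₁ / sin φ₂ = 38.0 × sin 56° / sin 33°
V₂ = 38.0 × 0.8290/0.5446 = 57.8 m/s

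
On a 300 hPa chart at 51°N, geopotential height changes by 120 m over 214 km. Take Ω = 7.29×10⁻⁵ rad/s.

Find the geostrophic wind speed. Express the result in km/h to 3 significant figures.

175 km/h

Coriolis parameter at 51°N:
f = 2Ω sin φ = 2 × 7.29×10⁻⁵ × sin 51° = 1.13×10⁻⁴ s⁻¹
Height gradient: |∂Z/∂n| = 120 m / 214000 m = 5.61×10⁻⁴
On a pressure surface, geostrophic balance gives V_g = (g/f)|∂Z/∂n|:
V_g = 9.81 × 5.61×10⁻⁴ / 1.13×10⁻⁴ = 48.5 m/s
Converting: 48.5 m/s × 3.6 = 175 km/h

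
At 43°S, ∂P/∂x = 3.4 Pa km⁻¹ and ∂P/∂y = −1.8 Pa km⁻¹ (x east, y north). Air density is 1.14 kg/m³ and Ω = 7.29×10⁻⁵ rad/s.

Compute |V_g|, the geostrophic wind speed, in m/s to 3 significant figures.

33.9 m/s

Coriolis parameter at 43°S:
f = 2Ω sin φ = 2 × 7.29×10⁻⁵ × sin 43° = 9.94×10⁻⁵ s⁻¹
In the Southern Hemisphere f is negative: f = −9.94×10⁻⁵ s⁻¹.
Component geostrophic relations (x east, y north):
u_g = −(1/(fρ)) ∂P/∂y,  v_g = (1/(fρ)) ∂P/∂x
u_g = −(−1.8×10⁻³)/(−9.94×10⁻⁵ × 1.14) = −15.9 m/s;  v_g = (3.4×10⁻³)/(−9.94×10⁻⁵ × 1.14) = −30.0 m/s
|V_g| = √(u_g² + v_g²) = 33.9 m/s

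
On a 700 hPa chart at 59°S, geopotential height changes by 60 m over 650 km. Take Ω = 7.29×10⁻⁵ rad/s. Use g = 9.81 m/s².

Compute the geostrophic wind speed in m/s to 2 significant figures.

Coriolis parameter at 59°S:
f = 2Ω sin φ = 2 × 7.29×10⁻⁵ × sin 59° = 1.25×10⁻⁴ s⁻¹
Height gradient: |∂Z/∂n| = 60 m / 650000 m = 9.23×10⁻⁵
On a pressure surface, geostrophic balance gives V_g = (g/f)|∂Z/∂n|:
V_g = 9.81 × 9.23×10⁻⁵ / 1.25×10⁻⁴ = 7.25 m/s

7.2 m/s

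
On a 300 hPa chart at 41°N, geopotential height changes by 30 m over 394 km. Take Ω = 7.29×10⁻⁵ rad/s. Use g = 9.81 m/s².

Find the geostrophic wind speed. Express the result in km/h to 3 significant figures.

28.1 km/h

Coriolis parameter at 41°N:
f = 2Ω sin φ = 2 × 7.29×10⁻⁵ × sin 41° = 9.57×10⁻⁵ s⁻¹
Height gradient: |∂Z/∂n| = 30 m / 394000 m = 7.61×10⁻⁵
On a pressure surface, geostrophic balance gives V_g = (g/f)|∂Z/∂n|:
V_g = 9.81 × 7.61×10⁻⁵ / 9.57×10⁻⁵ = 7.81 m/s
Converting: 7.81 m/s × 3.6 = 28.1 km/h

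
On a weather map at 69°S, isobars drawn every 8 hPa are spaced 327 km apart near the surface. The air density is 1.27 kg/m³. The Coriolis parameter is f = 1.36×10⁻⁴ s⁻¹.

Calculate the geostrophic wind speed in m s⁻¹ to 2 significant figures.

14 m s⁻¹

Pressure gradient: |∂P/∂n| = 800 Pa / 327000 m = 2.45×10⁻³ Pa/m
Geostrophic balance (pressure-gradient force = Coriolis force):
V_g = (1/(fρ)) |∂P/∂n| = 2.45×10⁻³ / (1.36×10⁻⁴ × 1.27) = 14.2 m/s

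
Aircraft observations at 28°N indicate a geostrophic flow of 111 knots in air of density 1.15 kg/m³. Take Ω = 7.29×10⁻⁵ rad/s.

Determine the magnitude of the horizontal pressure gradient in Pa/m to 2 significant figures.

4.5×10⁻³ Pa/m

Coriolis parameter at 28°N:
f = 2Ω sin φ = 2 × 7.29×10⁻⁵ × sin 28° = 6.84×10⁻⁵ s⁻¹
Wind speed in SI: 111 knots = 57.1 m/s
Geostrophic balance rearranged: |∂P/∂n| = f ρ V_g
|∂P/∂n| = 6.84×10⁻⁵ × 1.15 × 57.1 = 4.49×10⁻³ Pa/m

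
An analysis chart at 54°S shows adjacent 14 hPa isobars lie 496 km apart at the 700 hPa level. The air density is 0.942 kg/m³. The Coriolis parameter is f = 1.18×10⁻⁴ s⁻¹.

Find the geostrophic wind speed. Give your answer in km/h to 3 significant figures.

Pressure gradient: |∂P/∂n| = 1400 Pa / 496000 m = 2.82×10⁻³ Pa/m
Geostrophic balance (pressure-gradient force = Coriolis force):
V_g = (1/(fρ)) |∂P/∂n| = 2.82×10⁻³ / (1.18×10⁻⁴ × 0.942) = 25.4 m/s
Converting: 25.4 m/s × 3.6 = 91.4 km/h

91.4 km/h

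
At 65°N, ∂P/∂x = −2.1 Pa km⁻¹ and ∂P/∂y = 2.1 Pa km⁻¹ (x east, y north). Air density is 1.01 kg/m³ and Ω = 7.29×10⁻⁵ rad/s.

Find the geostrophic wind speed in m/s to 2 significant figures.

22 m/s

Coriolis parameter at 65°N:
f = 2Ω sin φ = 2 × 7.29×10⁻⁵ × sin 65° = 1.32×10⁻⁴ s⁻¹
Component geostrophic relations (x east, y north):
u_g = −(1/(fρ)) ∂P/∂y,  v_g = (1/(fρ)) ∂P/∂x
u_g = −(2.1×10⁻³)/(1.32×10⁻⁴ × 1.01) = −15.7 m/s;  v_g = (−2.1×10⁻³)/(1.32×10⁻⁴ × 1.01) = −15.7 m/s
|V_g| = √(u_g² + v_g²) = 22.3 m/s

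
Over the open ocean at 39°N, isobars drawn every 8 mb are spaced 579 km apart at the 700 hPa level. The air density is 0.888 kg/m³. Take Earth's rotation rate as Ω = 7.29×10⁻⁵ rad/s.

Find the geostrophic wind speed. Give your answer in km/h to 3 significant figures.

61.0 km/h

Coriolis parameter at 39°N:
f = 2Ω sin φ = 2 × 7.29×10⁻⁵ × sin 39° = 9.18×10⁻⁵ s⁻¹
Pressure gradient: |∂P/∂n| = 800 Pa / 579000 m = 1.38×10⁻³ Pa/m
Geostrophic balance (pressure-gradient force = Coriolis force):
V_g = (1/(fρ)) |∂P/∂n| = 1.38×10⁻³ / (9.18×10⁻⁵ × 0.888) = 17.0 m/s
Converting: 17.0 m/s × 3.6 = 61.0 km/h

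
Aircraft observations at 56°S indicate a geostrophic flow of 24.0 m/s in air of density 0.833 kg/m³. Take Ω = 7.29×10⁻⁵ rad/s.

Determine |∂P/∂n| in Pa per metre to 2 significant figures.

Coriolis parameter at 56°S:
f = 2Ω sin φ = 2 × 7.29×10⁻⁵ × sin 56° = 1.21×10⁻⁴ s⁻¹
Geostrophic balance rearranged: |∂P/∂n| = f ρ V_g
|∂P/∂n| = 1.21×10⁻⁴ × 0.833 × 24.0 = 2.42×10⁻³ Pa/m

2.4×10⁻³ Pa/m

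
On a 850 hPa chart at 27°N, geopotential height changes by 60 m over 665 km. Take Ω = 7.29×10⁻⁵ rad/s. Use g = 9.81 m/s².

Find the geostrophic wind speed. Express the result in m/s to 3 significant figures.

Coriolis parameter at 27°N:
f = 2Ω sin φ = 2 × 7.29×10⁻⁵ × sin 27° = 6.62×10⁻⁵ s⁻¹
Height gradient: |∂Z/∂n| = 60 m / 665000 m = 9.02×10⁻⁵
On a pressure surface, geostrophic balance gives V_g = (g/f)|∂Z/∂n|:
V_g = 9.81 × 9.02×10⁻⁵ / 6.62×10⁻⁵ = 13.4 m/s

13.4 m/s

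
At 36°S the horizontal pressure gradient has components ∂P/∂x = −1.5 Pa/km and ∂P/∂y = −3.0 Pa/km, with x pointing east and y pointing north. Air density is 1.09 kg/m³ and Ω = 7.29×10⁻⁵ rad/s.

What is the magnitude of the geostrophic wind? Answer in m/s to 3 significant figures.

Coriolis parameter at 36°S:
f = 2Ω sin φ = 2 × 7.29×10⁻⁵ × sin 36° = 8.57×10⁻⁵ s⁻¹
In the Southern Hemisphere f is negative: f = −8.57×10⁻⁵ s⁻¹.
Component geostrophic relations (x east, y north):
u_g = −(1/(fρ)) ∂P/∂y,  v_g = (1/(fρ)) ∂P/∂x
u_g = −(−3.0×10⁻³)/(−8.57×10⁻⁵ × 1.09) = −32.1 m/s;  v_g = (−1.5×10⁻³)/(−8.57×10⁻⁵ × 1.09) = 16.1 m/s
|V_g| = √(u_g² + v_g²) = 35.9 m/s

35.9 m/s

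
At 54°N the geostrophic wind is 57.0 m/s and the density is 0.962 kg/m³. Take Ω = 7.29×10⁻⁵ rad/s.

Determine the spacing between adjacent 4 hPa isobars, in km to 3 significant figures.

61.8 km

Coriolis parameter at 54°N:
f = 2Ω sin φ = 2 × 7.29×10⁻⁵ × sin 54° = 1.18×10⁻⁴ s⁻¹
Geostrophic balance rearranged: |∂P/∂n| = f ρ V_g
|∂P/∂n| = 1.18×10⁻⁴ × 0.962 × 57.0 = 6.47×10⁻³ Pa/m
Isobar spacing: Δn = ΔP/|∂P/∂n| = 400 Pa / 6.47×10⁻³ Pa/m = 61844 m ≈ 61.8 km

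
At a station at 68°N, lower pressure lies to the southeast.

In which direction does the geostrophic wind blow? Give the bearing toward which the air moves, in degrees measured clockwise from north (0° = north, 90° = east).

225°

The pressure-gradient force points toward the southeast (bearing 135°).
Geostrophic balance: in the Northern Hemisphere the Coriolis force deflects motion to the right, so the geostrophic wind blows 90° to the right of the pressure-gradient force (low pressure on the left).
Rotating 135° by 90° clockwise gives 225° — the wind blows toward the southwest.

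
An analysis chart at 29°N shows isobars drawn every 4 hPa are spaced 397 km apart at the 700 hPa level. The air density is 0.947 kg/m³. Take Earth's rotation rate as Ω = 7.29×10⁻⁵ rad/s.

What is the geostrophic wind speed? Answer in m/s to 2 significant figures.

Coriolis parameter at 29°N:
f = 2Ω sin φ = 2 × 7.29×10⁻⁵ × sin 29° = 7.07×10⁻⁵ s⁻¹
Pressure gradient: |∂P/∂n| = 400 Pa / 397000 m = 1.01×10⁻³ Pa/m
Geostrophic balance (pressure-gradient force = Coriolis force):
V_g = (1/(fρ)) |∂P/∂n| = 1.01×10⁻³ / (7.07×10⁻⁵ × 0.947) = 15.1 m/s

15 m/s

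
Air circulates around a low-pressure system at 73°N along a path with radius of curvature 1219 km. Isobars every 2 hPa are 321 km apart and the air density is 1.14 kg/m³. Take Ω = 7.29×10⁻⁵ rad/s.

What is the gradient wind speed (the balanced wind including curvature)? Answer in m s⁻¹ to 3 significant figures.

Coriolis parameter at 73°N:
f = 2Ω sin φ = 2 × 7.29×10⁻⁵ × sin 73° = 1.39×10⁻⁴ s⁻¹
Pressure gradient: |∂P/∂n| = 200 Pa / 321000 m = 6.23×10⁻⁴ Pa/m
Geostrophic speed: V_g = |∂P/∂n|/(fρ) = 6.23×10⁻⁴/(1.39×10⁻⁴ × 1.14) = 3.92 m/s
Around a low, centrifugal force acts outward with Coriolis, so pressure-gradient force balances both:
(1/ρ)|∂P/∂n| = fV + V²/R  →  V² + fR·V − fR·V_g = 0
With fR = 1.39×10⁻⁴ × 1219×10³ m = 170 m/s:
V = [−fR + √((fR)² + 4 fR V_g)]/2 = [−170 + √(170² + 4×170×3.92)]/2 = 3.83 m/s
Subgeostrophic (V < V_g = 3.92 m/s), as expected around a low.

3.83 m s⁻¹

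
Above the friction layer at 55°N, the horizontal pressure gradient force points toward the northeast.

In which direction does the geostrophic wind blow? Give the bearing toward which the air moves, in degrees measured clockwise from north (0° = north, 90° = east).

135°

The pressure-gradient force points toward the northeast (bearing 045°).
Geostrophic balance: in the Northern Hemisphere the Coriolis force deflects motion to the right, so the geostrophic wind blows 90° to the right of the pressure-gradient force (low pressure on the left).
Rotating 045° by 90° clockwise gives 135° — the wind blows toward the southeast.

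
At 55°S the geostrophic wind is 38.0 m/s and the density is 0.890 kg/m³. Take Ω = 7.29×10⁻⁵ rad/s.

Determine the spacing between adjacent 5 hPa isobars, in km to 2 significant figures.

Coriolis parameter at 55°S:
f = 2Ω sin φ = 2 × 7.29×10⁻⁵ × sin 55° = 1.19×10⁻⁴ s⁻¹
Geostrophic balance rearranged: |∂P/∂n| = f ρ V_g
|∂P/∂n| = 1.19×10⁻⁴ × 0.890 × 38.0 = 4.04×10⁻³ Pa/m
Isobar spacing: Δn = ΔP/|∂P/∂n| = 500 Pa / 4.04×10⁻³ Pa/m = 123787 m ≈ 120 km

120 km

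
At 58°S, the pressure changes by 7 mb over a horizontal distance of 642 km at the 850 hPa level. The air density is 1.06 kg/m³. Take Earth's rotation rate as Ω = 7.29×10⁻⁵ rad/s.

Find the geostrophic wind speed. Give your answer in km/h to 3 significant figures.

29.9 km/h

Coriolis parameter at 58°S:
f = 2Ω sin φ = 2 × 7.29×10⁻⁵ × sin 58° = 1.24×10⁻⁴ s⁻¹
Pressure gradient: |∂P/∂n| = 700 Pa / 642000 m = 1.09×10⁻³ Pa/m
Geostrophic balance (pressure-gradient force = Coriolis force):
V_g = (1/(fρ)) |∂P/∂n| = 1.09×10⁻³ / (1.24×10⁻⁴ × 1.06) = 8.32 m/s
Converting: 8.32 m/s × 3.6 = 29.9 km/h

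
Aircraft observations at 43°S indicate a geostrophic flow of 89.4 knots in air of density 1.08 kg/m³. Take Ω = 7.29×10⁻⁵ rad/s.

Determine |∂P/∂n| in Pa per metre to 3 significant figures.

4.94×10⁻³ Pa/m

Coriolis parameter at 43°S:
f = 2Ω sin φ = 2 × 7.29×10⁻⁵ × sin 43° = 9.94×10⁻⁵ s⁻¹
Wind speed in SI: 89.4 knots = 46.0 m/s
Geostrophic balance rearranged: |∂P/∂n| = f ρ V_g
|∂P/∂n| = 9.94×10⁻⁵ × 1.08 × 46.0 = 4.94×10⁻³ Pa/m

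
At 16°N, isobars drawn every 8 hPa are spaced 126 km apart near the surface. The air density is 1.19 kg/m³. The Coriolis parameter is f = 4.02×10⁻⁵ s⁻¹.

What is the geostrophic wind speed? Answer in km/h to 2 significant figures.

Pressure gradient: |∂P/∂n| = 800 Pa / 126000 m = 6.35×10⁻³ Pa/m
Geostrophic balance (pressure-gradient force = Coriolis force):
V_g = (1/(fρ)) |∂P/∂n| = 6.35×10⁻³ / (4.02×10⁻⁵ × 1.19) = 133 m/s
Converting: 133 m/s × 3.6 = 480 km/h

480 km/h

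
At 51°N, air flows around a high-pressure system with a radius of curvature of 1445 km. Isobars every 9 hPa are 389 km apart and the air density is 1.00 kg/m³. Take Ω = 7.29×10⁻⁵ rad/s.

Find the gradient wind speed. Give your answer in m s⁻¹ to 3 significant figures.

23.9 m s⁻¹

Coriolis parameter at 51°N:
f = 2Ω sin φ = 2 × 7.29×10⁻⁵ × sin 51° = 1.13×10⁻⁴ s⁻¹
Pressure gradient: |∂P/∂n| = 900 Pa / 389000 m = 2.31×10⁻³ Pa/m
Geostrophic speed: V_g = |∂P/∂n|/(fρ) = 2.31×10⁻³/(1.13×10⁻⁴ × 1.00) = 20.4 m/s
Around a high, pressure-gradient force acts outward with centrifugal, so Coriolis balances both:
fV = (1/ρ)|∂P/∂n| + V²/R  →  V² − fR·V + fR·V_g = 0
With fR = 1.13×10⁻⁴ × 1445×10³ m = 164 m/s:
V = [fR − √((fR)² − 4 fR V_g)]/2 = [164 − √(164² − 4×164×20.4)]/2 = 23.9 m/s
Supergeostrophic (V > V_g = 20.4 m/s), as expected around a high.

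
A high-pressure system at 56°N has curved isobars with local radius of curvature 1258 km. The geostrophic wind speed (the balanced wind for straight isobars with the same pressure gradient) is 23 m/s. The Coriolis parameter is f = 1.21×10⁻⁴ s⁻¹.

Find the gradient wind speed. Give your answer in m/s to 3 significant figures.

28.2 m/s

Around a high, pressure-gradient force acts outward with centrifugal, so Coriolis balances both:
fV = (1/ρ)|∂P/∂n| + V²/R  →  V² − fR·V + fR·V_g = 0
With fR = 1.21×10⁻⁴ × 1258×10³ m = 152 m/s:
V = [fR − √((fR)² − 4 fR V_g)]/2 = [152 − √(152² − 4×152×23)]/2 = 28.2 m/s
Supergeostrophic (V > V_g = 23 m/s), as expected around a high.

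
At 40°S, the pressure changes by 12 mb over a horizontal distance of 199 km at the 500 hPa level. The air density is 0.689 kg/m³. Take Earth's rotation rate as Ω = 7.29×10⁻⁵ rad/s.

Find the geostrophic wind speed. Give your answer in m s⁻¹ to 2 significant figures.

93 m s⁻¹

Coriolis parameter at 40°S:
f = 2Ω sin φ = 2 × 7.29×10⁻⁵ × sin 40° = 9.37×10⁻⁵ s⁻¹
Pressure gradient: |∂P/∂n| = 1200 Pa / 199000 m = 6.03×10⁻³ Pa/m
Geostrophic balance (pressure-gradient force = Coriolis force):
V_g = (1/(fρ)) |∂P/∂n| = 6.03×10⁻³ / (9.37×10⁻⁵ × 0.689) = 93.4 m/s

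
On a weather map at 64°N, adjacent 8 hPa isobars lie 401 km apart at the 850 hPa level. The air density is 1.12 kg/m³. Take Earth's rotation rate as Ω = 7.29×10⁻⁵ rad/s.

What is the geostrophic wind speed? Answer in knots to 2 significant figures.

Coriolis parameter at 64°N:
f = 2Ω sin φ = 2 × 7.29×10⁻⁵ × sin 64° = 1.31×10⁻⁴ s⁻¹
Pressure gradient: |∂P/∂n| = 800 Pa / 401000 m = 2.00×10⁻³ Pa/m
Geostrophic balance (pressure-gradient force = Coriolis force):
V_g = (1/(fρ)) |∂P/∂n| = 2.00×10⁻³ / (1.31×10⁻⁴ × 1.12) = 13.6 m/s
Converting: 13.6 m/s × 1.944 = 26 knots

26 knots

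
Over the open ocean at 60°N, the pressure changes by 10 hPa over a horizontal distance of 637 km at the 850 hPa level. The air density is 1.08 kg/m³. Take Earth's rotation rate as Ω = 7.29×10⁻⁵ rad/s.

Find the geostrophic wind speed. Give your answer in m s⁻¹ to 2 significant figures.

12 m s⁻¹

Coriolis parameter at 60°N:
f = 2Ω sin φ = 2 × 7.29×10⁻⁵ × sin 60° = 1.26×10⁻⁴ s⁻¹
Pressure gradient: |∂P/∂n| = 1000 Pa / 637000 m = 1.57×10⁻³ Pa/m
Geostrophic balance (pressure-gradient force = Coriolis force):
V_g = (1/(fρ)) |∂P/∂n| = 1.57×10⁻³ / (1.26×10⁻⁴ × 1.08) = 11.5 m/s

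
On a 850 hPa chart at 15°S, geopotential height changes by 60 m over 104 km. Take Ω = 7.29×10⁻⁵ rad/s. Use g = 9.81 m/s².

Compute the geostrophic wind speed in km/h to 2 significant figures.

540 km/h

Coriolis parameter at 15°S:
f = 2Ω sin φ = 2 × 7.29×10⁻⁵ × sin 15° = 3.77×10⁻⁵ s⁻¹
Height gradient: |∂Z/∂n| = 60 m / 104000 m = 5.77×10⁻⁴
On a pressure surface, geostrophic balance gives V_g = (g/f)|∂Z/∂n|:
V_g = 9.81 × 5.77×10⁻⁴ / 3.77×10⁻⁵ = 150 m/s
Converting: 150 m/s × 3.6 = 540 km/h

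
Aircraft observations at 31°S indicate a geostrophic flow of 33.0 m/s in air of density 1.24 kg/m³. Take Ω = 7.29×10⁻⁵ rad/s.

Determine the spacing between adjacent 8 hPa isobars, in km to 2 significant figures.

Coriolis parameter at 31°S:
f = 2Ω sin φ = 2 × 7.29×10⁻⁵ × sin 31° = 7.51×10⁻⁵ s⁻¹
Geostrophic balance rearranged: |∂P/∂n| = f ρ V_g
|∂P/∂n| = 7.51×10⁻⁵ × 1.24 × 33.0 = 3.07×10⁻³ Pa/m
Isobar spacing: Δn = ΔP/|∂P/∂n| = 800 Pa / 3.07×10⁻³ Pa/m = 260350 m ≈ 260 km

260 km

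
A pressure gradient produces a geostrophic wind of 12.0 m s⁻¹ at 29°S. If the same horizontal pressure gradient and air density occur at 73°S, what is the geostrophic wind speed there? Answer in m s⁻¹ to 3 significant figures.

6.08 m s⁻¹

With the same pressure gradient and density, V_g ∝ 1/f ∝ 1/sin φ.
V₂ = V₁ · sin φ₁ / sin φ₂ = 12.0 × sin 29° / sin 73°
V₂ = 12.0 × 0.4848/0.9563 = 6.08 m s⁻¹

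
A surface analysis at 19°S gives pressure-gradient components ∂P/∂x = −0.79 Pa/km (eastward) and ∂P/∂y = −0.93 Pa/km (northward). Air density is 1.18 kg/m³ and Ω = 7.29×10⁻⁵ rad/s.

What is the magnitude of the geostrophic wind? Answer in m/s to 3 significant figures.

21.8 m/s

Coriolis parameter at 19°S:
f = 2Ω sin φ = 2 × 7.29×10⁻⁵ × sin 19° = 4.75×10⁻⁵ s⁻¹
In the Southern Hemisphere f is negative: f = −4.75×10⁻⁵ s⁻¹.
Component geostrophic relations (x east, y north):
u_g = −(1/(fρ)) ∂P/∂y,  v_g = (1/(fρ)) ∂P/∂x
u_g = −(−0.93×10⁻³)/(−4.75×10⁻⁵ × 1.18) = −16.6 m/s;  v_g = (−0.79×10⁻³)/(−4.75×10⁻⁵ × 1.18) = 14.1 m/s
|V_g| = √(u_g² + v_g²) = 21.8 m/s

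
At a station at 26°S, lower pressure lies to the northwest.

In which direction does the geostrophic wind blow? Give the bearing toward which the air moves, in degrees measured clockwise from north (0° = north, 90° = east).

225°

The pressure-gradient force points toward the northwest (bearing 315°).
Geostrophic balance: in the Southern Hemisphere the Coriolis force deflects motion to the left, so the geostrophic wind blows 90° to the left of the pressure-gradient force (low pressure on the right).
Rotating 315° by 90° counterclockwise gives 225° — the wind blows toward the southwest.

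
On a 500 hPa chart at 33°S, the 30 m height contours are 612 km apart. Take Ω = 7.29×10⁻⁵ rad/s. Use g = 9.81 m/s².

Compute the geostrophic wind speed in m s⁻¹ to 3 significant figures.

6.06 m s⁻¹

Coriolis parameter at 33°S:
f = 2Ω sin φ = 2 × 7.29×10⁻⁵ × sin 33° = 7.94×10⁻⁵ s⁻¹
Height gradient: |∂Z/∂n| = 30 m / 612000 m = 4.90×10⁻⁵
On a pressure surface, geostrophic balance gives V_g = (g/f)|∂Z/∂n|:
V_g = 9.81 × 4.90×10⁻⁵ / 7.94×10⁻⁵ = 6.06 m/s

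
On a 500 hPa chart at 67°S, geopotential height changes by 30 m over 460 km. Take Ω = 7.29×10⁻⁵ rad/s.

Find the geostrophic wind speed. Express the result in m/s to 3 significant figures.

4.77 m/s

Coriolis parameter at 67°S:
f = 2Ω sin φ = 2 × 7.29×10⁻⁵ × sin 67° = 1.34×10⁻⁴ s⁻¹
Height gradient: |∂Z/∂n| = 30 m / 460000 m = 6.52×10⁻⁵
On a pressure surface, geostrophic balance gives V_g = (g/f)|∂Z/∂n|:
V_g = 9.81 × 6.52×10⁻⁵ / 1.34×10⁻⁴ = 4.77 m/s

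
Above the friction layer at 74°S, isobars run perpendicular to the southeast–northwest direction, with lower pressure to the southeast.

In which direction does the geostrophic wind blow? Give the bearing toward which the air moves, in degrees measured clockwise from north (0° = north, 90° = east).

The pressure-gradient force points toward the southeast (bearing 135°).
Geostrophic balance: in the Southern Hemisphere the Coriolis force deflects motion to the left, so the geostrophic wind blows 90° to the left of the pressure-gradient force (low pressure on the right).
Rotating 135° by 90° counterclockwise gives 045° — the wind blows toward the northeast.

045°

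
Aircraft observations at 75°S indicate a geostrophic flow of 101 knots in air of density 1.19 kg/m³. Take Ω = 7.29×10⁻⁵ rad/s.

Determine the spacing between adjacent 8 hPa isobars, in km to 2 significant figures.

Coriolis parameter at 75°S:
f = 2Ω sin φ = 2 × 7.29×10⁻⁵ × sin 75° = 1.41×10⁻⁴ s⁻¹
Wind speed in SI: 101 knots = 52.0 m/s
Geostrophic balance rearranged: |∂P/∂n| = f ρ V_g
|∂P/∂n| = 1.41×10⁻⁴ × 1.19 × 52.0 = 8.71×10⁻³ Pa/m
Isobar spacing: Δn = ΔP/|∂P/∂n| = 800 Pa / 8.71×10⁻³ Pa/m = 91872 m ≈ 92 km

92 km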